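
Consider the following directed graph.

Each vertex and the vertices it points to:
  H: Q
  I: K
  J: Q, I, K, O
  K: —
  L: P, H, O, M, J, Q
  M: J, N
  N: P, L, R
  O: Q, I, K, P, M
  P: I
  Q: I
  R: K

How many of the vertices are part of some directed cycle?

5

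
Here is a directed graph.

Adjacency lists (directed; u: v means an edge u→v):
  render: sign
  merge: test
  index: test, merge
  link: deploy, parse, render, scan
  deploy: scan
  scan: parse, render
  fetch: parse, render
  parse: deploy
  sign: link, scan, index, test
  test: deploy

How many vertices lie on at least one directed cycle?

A vertex is on a directed cycle iff it belongs to a strongly connected component of size ≥ 2 (or has a self-loop).
The vertices on cycles are {link, scan, sign, test, index, merge, parse, deploy, render} — 9 in total.

9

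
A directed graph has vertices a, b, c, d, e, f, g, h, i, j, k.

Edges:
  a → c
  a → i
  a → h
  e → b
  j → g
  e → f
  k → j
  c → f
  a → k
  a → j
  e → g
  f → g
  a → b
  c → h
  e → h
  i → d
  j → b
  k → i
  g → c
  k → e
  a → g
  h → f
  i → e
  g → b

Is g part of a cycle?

g is on a cycle iff g can reach itself via ≥1 edge.
g → c → f → g — yes.

Yes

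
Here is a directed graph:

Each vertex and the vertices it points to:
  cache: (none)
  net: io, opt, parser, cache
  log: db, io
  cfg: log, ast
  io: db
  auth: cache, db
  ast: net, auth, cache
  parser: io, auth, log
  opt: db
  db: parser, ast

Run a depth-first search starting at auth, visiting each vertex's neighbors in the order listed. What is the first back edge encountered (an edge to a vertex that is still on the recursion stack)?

io→db

DFS from auth (visiting each vertex's neighbors in the order listed); mark gray on enter, black on exit:
auth gray
  cache gray
  cache black
  db gray
    parser gray
      io gray
        io→db: db is gray → back edge
First back edge: io → db.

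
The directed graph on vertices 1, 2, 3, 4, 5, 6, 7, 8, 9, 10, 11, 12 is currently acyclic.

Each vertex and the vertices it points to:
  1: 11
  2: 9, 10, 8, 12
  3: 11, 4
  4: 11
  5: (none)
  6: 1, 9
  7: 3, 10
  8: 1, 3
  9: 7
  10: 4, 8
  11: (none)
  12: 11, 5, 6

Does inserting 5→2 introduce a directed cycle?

Adding 5→2 creates a cycle iff 2 can already reach 5.
Path from 2: 2 → 12 → 5.
So 2 → … → 5 → 2 is a cycle.

Yes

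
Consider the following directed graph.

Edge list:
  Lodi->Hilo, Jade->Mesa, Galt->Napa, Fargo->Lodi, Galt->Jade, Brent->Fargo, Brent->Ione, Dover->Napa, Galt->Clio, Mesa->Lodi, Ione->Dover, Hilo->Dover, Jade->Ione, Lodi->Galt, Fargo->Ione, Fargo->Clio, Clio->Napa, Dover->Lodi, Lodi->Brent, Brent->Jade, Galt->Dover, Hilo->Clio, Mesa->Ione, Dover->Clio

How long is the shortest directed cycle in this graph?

For each vertex v, BFS finds the shortest path from v back to v.
The shortest such closed walk is Brent → Fargo → Lodi → Brent, length 3.

3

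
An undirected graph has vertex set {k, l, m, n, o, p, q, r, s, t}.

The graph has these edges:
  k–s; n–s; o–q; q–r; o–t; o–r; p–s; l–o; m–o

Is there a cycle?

DFS, tracking each vertex's parent; an edge to a visited non-parent vertex closes a cycle.
Start from q:
visit q (parent –)
  visit o (parent q)
    visit l (parent o)
      l–o: parent, skip
    visit m (parent o)
      m–o: parent, skip
    visit r (parent o)
      r–q: q visited and ≠ parent → cycle
Cycle: q – o – r – q.

Yes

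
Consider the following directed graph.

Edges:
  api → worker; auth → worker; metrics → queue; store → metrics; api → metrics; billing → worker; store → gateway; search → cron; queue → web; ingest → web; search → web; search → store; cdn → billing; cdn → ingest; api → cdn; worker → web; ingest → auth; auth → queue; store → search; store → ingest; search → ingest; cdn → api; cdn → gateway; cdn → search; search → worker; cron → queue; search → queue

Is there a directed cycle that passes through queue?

queue lies on a cycle iff there is a path from queue back to itself.
Exploring from queue, it never reaches itself; equivalently, its strongly connected component is a singleton.

No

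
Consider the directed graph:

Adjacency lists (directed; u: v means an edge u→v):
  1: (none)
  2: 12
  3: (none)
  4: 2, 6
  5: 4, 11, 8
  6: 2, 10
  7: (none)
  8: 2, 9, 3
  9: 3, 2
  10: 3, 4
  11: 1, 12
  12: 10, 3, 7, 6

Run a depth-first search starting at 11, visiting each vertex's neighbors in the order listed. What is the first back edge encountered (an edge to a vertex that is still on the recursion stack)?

2→12

DFS from 11 (visiting each vertex's neighbors in the order listed); mark gray on enter, black on exit:
11 gray
  1 gray
  1 black
  12 gray
    10 gray
      3 gray
      3 black
      4 gray
        2 gray
          2→12: 12 is gray → back edge
First back edge: 2 → 12.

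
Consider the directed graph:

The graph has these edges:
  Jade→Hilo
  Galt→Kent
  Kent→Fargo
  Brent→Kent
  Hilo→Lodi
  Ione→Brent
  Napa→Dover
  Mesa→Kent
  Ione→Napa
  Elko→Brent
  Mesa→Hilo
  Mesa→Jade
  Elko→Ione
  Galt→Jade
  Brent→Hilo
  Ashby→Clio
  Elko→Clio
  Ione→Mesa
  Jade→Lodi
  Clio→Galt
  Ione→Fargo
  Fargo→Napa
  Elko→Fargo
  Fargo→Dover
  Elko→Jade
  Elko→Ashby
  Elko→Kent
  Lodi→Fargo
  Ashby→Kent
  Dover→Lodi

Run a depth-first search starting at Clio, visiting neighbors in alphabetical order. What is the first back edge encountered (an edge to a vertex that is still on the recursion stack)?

Dover->Lodi

DFS from Clio (visiting neighbors in alphabetical order); mark gray on enter, black on exit:
Clio gray
  Galt gray
    Jade gray
      Hilo gray
        Lodi gray
          Fargo gray
            Dover gray
              Dover→Lodi: Lodi is gray → back edge
First back edge: Dover → Lodi.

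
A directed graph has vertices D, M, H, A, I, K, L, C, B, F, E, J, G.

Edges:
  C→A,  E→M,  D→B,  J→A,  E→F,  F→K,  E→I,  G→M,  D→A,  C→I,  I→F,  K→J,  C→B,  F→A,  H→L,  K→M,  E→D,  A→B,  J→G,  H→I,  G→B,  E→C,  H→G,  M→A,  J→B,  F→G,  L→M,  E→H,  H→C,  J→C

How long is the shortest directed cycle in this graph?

For each vertex v, BFS finds the shortest path from v back to v.
The shortest such closed walk is F → K → J → C → I → F, length 5.

5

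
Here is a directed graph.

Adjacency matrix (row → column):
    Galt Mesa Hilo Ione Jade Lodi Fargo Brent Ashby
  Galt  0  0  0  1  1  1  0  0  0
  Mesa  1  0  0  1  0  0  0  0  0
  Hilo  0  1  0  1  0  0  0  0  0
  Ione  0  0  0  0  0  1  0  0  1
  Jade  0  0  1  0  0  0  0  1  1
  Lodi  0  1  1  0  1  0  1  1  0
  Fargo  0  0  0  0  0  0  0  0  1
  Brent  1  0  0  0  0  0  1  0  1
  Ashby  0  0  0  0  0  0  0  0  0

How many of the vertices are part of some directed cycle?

7

A vertex is on a directed cycle iff it belongs to a strongly connected component of size ≥ 2 (or has a self-loop).
The vertices on cycles are {Galt, Hilo, Ione, Jade, Lodi, Mesa, Brent} — 7 in total.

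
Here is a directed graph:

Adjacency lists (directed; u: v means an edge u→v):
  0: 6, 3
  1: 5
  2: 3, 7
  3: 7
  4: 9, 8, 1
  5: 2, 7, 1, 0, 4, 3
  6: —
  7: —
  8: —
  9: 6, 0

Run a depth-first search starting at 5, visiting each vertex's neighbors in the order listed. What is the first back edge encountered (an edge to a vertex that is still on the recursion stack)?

DFS from 5 (visiting each vertex's neighbors in the order listed); mark gray on enter, black on exit:
5 gray
  2 gray
    3 gray
      7 gray
      7 black
    3 black
    2→7: 7 black — skip
  2 black
  5→7: 7 black — skip
  1 gray
    1→5: 5 is gray → back edge
First back edge: 1 → 5.

1→5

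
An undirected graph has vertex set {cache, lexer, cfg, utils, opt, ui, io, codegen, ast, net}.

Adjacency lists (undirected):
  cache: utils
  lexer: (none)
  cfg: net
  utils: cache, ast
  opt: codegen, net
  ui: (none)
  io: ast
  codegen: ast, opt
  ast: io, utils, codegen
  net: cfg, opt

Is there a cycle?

No

DFS, tracking each vertex's parent; an edge to a visited non-parent vertex closes a cycle.
Start from ast:
visit ast (parent –)
  visit io (parent ast)
    io–ast: parent, skip
  visit utils (parent ast)
    visit cache (parent utils)
      cache–utils: parent, skip
    utils–ast: parent, skip
  visit codegen (parent ast)
    codegen–ast: parent, skip
    visit opt (parent codegen)
      opt–codegen: parent, skip
      visit net (parent opt)
        visit cfg (parent net)
          cfg–net: parent, skip
        net–opt: parent, skip
visit lexer (parent –)
visit ui (parent –)
No non-parent visited neighbor found — the graph is a forest.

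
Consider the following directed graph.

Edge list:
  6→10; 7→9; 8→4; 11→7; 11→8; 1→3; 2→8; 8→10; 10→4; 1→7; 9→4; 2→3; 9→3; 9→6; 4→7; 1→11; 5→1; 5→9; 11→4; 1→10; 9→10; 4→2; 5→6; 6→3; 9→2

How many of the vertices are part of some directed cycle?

7

A vertex is on a directed cycle iff it belongs to a strongly connected component of size ≥ 2 (or has a self-loop).
The vertices on cycles are {2, 4, 6, 7, 8, 9, 10} — 7 in total.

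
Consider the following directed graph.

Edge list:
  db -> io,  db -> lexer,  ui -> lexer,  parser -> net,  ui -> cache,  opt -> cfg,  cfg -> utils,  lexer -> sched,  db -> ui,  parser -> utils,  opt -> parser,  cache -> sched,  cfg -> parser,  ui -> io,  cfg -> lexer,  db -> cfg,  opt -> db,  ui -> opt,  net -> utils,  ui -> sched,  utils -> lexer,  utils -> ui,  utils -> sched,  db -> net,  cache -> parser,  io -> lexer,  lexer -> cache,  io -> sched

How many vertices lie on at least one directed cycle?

10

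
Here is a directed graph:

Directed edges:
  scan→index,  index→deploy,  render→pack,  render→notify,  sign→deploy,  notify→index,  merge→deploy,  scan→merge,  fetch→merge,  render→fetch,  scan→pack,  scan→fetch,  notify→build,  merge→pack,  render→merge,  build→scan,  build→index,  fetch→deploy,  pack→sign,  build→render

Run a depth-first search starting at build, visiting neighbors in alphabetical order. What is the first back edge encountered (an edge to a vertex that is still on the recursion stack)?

DFS from build (visiting neighbors in alphabetical order); mark gray on enter, black on exit:
build gray
  index gray
    deploy gray
    deploy black
  index black
  render gray
    fetch gray
      fetch→deploy: deploy black — skip
      merge gray
        merge→deploy: deploy black — skip
        pack gray
          sign gray
            sign→deploy: deploy black — skip
          sign black
        pack black
      merge black
    fetch black
    render→merge: merge black — skip
    notify gray
      notify→build: build is gray → back edge
First back edge: notify → build.

notify->build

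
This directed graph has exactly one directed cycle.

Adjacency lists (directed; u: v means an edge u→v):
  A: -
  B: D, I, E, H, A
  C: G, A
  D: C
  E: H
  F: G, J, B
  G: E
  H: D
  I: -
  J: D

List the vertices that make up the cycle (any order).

C, D, E, G, H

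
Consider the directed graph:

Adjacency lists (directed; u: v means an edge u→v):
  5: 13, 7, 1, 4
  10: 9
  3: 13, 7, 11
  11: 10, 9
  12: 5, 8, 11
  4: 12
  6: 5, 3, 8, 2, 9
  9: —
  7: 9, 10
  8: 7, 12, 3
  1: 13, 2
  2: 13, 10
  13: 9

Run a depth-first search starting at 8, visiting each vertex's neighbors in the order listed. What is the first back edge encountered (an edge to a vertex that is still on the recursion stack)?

4->12

DFS from 8 (visiting each vertex's neighbors in the order listed); mark gray on enter, black on exit:
8 gray
  7 gray
    9 gray
    9 black
    10 gray
      10→9: 9 black — skip
    10 black
  7 black
  12 gray
    5 gray
      13 gray
        13→9: 9 black — skip
      13 black
      5→7: 7 black — skip
      1 gray
        1→13: 13 black — skip
        2 gray
          2→13: 13 black — skip
          2→10: 10 black — skip
        2 black
      1 black
      4 gray
        4→12: 12 is gray → back edge
First back edge: 4 → 12.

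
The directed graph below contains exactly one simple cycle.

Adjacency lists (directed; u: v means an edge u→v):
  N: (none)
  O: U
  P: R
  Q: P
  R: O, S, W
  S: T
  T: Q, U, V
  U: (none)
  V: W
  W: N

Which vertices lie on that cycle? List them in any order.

DFS with gray/black marking from P:
P gray
  R gray
    O gray
      U gray
      U black
    O black
    S gray
      T gray
        Q gray
          Q→P: P is gray → back edge
Back edge closes the cycle P → R → S → T → Q → P; its vertices are {P, Q, R, S, T}.

P, Q, R, S, T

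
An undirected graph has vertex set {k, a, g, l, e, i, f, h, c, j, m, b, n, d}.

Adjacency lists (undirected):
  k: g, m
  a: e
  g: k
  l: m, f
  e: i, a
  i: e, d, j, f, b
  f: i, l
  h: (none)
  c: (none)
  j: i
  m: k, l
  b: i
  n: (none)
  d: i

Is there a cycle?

No

DFS, tracking each vertex's parent; an edge to a visited non-parent vertex closes a cycle.
Start from h:
visit h (parent –)
visit k (parent –)
  visit g (parent k)
    g–k: parent, skip
  visit m (parent k)
    m–k: parent, skip
    visit l (parent m)
      l–m: parent, skip
      visit f (parent l)
        visit i (parent f)
          visit e (parent i)
            e–i: parent, skip
            visit a (parent e)
              a–e: parent, skip
          visit d (parent i)
            d–i: parent, skip
          visit j (parent i)
            j–i: parent, skip
          i–f: parent, skip
          visit b (parent i)
            b–i: parent, skip
        f–l: parent, skip
visit c (parent –)
visit n (parent –)
No non-parent visited neighbor found — the graph is a forest.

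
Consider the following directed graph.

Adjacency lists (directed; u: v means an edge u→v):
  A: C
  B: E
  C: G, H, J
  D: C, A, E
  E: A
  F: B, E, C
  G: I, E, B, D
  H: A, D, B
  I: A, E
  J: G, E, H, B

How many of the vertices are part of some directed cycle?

9

A vertex is on a directed cycle iff it belongs to a strongly connected component of size ≥ 2 (or has a self-loop).
The vertices on cycles are {A, B, C, D, E, G, H, I, J} — 9 in total.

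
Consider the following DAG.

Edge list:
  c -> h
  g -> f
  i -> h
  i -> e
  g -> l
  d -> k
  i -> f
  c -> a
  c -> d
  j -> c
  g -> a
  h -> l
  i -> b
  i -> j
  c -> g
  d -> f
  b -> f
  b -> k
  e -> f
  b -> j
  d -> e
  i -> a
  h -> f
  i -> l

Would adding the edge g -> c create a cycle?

Adding g→c creates a cycle iff c can already reach g.
Path from c: c → g.
So c → … → g → c is a cycle.

Yes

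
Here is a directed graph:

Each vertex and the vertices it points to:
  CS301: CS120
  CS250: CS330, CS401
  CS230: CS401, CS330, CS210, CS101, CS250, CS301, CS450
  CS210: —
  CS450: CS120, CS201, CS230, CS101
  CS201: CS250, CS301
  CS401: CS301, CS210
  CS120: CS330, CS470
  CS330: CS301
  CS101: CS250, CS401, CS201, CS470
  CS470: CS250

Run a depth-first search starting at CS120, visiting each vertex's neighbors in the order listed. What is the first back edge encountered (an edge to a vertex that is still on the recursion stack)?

CS301→CS120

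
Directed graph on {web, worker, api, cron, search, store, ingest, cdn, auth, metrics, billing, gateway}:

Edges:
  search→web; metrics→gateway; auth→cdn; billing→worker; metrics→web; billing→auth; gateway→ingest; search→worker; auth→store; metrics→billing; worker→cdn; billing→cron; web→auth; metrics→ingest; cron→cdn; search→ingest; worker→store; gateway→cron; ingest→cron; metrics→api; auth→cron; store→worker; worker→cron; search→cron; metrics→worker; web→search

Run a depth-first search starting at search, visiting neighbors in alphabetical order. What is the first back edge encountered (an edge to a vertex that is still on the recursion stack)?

worker->store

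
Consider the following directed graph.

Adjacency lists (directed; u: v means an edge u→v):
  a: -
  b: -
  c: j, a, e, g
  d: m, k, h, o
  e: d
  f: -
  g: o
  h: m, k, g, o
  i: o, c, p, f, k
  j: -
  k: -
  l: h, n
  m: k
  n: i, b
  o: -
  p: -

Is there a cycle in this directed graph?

DFS with white/gray/black marking, starting from c:
c gray
  j gray
  j black
  a gray
  a black
  e gray
    d gray
      m gray
        k gray
        k black
      m black
      d→k: k black — skip
      h gray
        h→m: m black — skip
        h→k: k black — skip
        g gray
          o gray
          o black
        g black
        h→o: o black — skip
      h black
      d→o: o black — skip
    d black
  e black
  c→g: g black — skip
c black
b gray
b black
f gray
f black
i gray
  i→o: o black — skip
  i→c: c black — skip
  p gray
  p black
  i→f: f black — skip
  i→k: k black — skip
i black
l gray
  l→h: h black — skip
  n gray
    n→i: i black — skip
    n→b: b black — skip
  n black
l black
Every edge goes to a white or black vertex — no back edge, so the graph is acyclic.

No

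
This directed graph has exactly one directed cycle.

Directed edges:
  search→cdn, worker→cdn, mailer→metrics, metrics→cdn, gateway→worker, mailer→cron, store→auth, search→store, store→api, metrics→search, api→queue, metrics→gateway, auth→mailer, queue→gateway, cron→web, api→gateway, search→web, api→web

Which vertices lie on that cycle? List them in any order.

auth, store, mailer, search, metrics

DFS with gray/black marking from store:
store gray
  api gray
    gateway gray
      worker gray
        cdn gray
        cdn black
      worker black
    gateway black
    web gray
    web black
    queue gray
      queue→gateway: gateway black — skip
    queue black
  api black
  auth gray
    mailer gray
      metrics gray
        metrics→cdn: cdn black — skip
        search gray
          search→store: store is gray → back edge
Back edge closes the cycle store → auth → mailer → metrics → search → store; its vertices are {auth, store, mailer, search, metrics}.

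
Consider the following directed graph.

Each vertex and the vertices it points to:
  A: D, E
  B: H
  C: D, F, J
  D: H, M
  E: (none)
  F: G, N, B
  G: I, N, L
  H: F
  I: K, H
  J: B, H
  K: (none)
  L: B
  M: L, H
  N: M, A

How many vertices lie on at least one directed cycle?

10

A vertex is on a directed cycle iff it belongs to a strongly connected component of size ≥ 2 (or has a self-loop).
The vertices on cycles are {A, B, D, F, G, H, I, L, M, N} — 10 in total.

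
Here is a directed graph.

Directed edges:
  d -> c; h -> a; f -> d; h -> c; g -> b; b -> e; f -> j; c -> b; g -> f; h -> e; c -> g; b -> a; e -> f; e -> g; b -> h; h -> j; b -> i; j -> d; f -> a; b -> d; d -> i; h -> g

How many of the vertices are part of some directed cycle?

8

A vertex is on a directed cycle iff it belongs to a strongly connected component of size ≥ 2 (or has a self-loop).
The vertices on cycles are {b, c, d, e, f, g, h, j} — 8 in total.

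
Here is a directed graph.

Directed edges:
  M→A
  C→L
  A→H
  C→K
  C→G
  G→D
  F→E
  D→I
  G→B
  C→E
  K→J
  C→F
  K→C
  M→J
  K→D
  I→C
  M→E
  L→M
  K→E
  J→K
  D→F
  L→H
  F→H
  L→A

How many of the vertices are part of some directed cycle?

A vertex is on a directed cycle iff it belongs to a strongly connected component of size ≥ 2 (or has a self-loop).
The vertices on cycles are {C, D, G, I, J, K, L, M} — 8 in total.

8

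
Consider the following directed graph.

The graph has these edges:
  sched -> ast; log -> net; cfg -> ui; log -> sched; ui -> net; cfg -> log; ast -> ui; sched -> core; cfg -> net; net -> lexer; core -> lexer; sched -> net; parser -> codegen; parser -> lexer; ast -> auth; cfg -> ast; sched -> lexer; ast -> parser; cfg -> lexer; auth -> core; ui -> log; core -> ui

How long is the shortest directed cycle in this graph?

4

For each vertex v, BFS finds the shortest path from v back to v.
The shortest such closed walk is ui → log → sched → core → ui, length 4.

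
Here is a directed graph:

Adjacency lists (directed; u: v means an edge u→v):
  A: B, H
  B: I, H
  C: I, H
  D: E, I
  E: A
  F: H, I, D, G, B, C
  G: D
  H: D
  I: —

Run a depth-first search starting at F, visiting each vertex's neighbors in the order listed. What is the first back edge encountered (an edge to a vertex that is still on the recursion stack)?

B->H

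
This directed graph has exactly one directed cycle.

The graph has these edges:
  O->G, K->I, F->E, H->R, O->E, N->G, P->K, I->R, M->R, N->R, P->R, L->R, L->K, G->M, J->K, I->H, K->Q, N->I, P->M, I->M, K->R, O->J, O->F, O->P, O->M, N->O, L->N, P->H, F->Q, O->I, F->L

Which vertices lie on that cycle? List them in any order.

DFS with gray/black marking from O:
O gray
  M gray
    R gray
    R black
  M black
  P gray
    P→R: R black — skip
    H gray
      H→R: R black — skip
    H black
    K gray
      K→R: R black — skip
      I gray
        I→R: R black — skip
        I→H: H black — skip
        I→M: M black — skip
      I black
      Q gray
      Q black
    K black
    P→M: M black — skip
  P black
  O→I: I black — skip
  E gray
  E black
  J gray
    J→K: K black — skip
  J black
  G gray
    G→M: M black — skip
  G black
  F gray
    L gray
      N gray
        N→I: I black — skip
        N→O: O is gray → back edge
Back edge closes the cycle O → F → L → N → O; its vertices are {F, L, N, O}.

F, L, N, O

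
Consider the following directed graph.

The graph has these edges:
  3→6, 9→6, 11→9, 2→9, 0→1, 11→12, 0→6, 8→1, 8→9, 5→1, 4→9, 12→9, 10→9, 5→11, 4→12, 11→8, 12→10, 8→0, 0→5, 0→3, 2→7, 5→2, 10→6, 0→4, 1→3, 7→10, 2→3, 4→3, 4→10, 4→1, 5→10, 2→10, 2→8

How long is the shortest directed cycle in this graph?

For each vertex v, BFS finds the shortest path from v back to v.
The shortest such closed walk is 0 → 5 → 11 → 8 → 0, length 4.

4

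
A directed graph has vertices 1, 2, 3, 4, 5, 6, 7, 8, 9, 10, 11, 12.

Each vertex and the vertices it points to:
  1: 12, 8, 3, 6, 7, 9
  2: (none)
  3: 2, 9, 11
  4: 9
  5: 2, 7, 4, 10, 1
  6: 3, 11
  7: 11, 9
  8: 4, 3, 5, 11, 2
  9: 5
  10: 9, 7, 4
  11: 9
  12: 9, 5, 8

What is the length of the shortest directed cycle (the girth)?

3

For each vertex v, BFS finds the shortest path from v back to v.
The shortest such closed walk is 8 → 5 → 1 → 8, length 3.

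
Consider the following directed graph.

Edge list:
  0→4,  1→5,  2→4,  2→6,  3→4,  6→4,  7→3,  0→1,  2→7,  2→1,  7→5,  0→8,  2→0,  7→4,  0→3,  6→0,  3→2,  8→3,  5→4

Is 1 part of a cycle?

1 lies on a cycle iff there is a path from 1 back to itself.
Exploring from 1, it never reaches itself; equivalently, its strongly connected component is a singleton.

No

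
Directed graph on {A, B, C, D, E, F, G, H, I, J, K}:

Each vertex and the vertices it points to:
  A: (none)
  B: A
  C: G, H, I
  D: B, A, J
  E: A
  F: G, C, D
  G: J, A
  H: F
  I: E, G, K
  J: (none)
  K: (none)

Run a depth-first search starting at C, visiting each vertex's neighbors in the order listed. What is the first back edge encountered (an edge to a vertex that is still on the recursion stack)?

F→C

DFS from C (visiting each vertex's neighbors in the order listed); mark gray on enter, black on exit:
C gray
  G gray
    J gray
    J black
    A gray
    A black
  G black
  H gray
    F gray
      F→G: G black — skip
      F→C: C is gray → back edge
First back edge: F → C.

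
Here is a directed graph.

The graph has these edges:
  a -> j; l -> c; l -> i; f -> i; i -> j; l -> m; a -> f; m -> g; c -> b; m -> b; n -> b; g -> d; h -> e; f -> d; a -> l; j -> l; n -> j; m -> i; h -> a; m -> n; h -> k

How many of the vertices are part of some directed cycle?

5

A vertex is on a directed cycle iff it belongs to a strongly connected component of size ≥ 2 (or has a self-loop).
The vertices on cycles are {i, j, l, m, n} — 5 in total.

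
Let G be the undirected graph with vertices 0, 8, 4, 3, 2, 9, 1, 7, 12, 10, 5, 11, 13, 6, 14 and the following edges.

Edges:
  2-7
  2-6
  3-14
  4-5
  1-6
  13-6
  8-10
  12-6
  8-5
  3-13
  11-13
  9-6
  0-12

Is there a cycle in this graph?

No

DFS, tracking each vertex's parent; an edge to a visited non-parent vertex closes a cycle.
Start from 1:
visit 1 (parent –)
  visit 6 (parent 1)
    visit 2 (parent 6)
      2–6: parent, skip
      visit 7 (parent 2)
        7–2: parent, skip
    visit 13 (parent 6)
      visit 11 (parent 13)
        11–13: parent, skip
      visit 3 (parent 13)
        visit 14 (parent 3)
          14–3: parent, skip
        3–13: parent, skip
      13–6: parent, skip
    visit 9 (parent 6)
      9–6: parent, skip
    visit 12 (parent 6)
      12–6: parent, skip
      visit 0 (parent 12)
        0–12: parent, skip
    6–1: parent, skip
visit 8 (parent –)
  visit 10 (parent 8)
    10–8: parent, skip
  visit 5 (parent 8)
    visit 4 (parent 5)
      4–5: parent, skip
    5–8: parent, skip
No non-parent visited neighbor found — the graph is a forest.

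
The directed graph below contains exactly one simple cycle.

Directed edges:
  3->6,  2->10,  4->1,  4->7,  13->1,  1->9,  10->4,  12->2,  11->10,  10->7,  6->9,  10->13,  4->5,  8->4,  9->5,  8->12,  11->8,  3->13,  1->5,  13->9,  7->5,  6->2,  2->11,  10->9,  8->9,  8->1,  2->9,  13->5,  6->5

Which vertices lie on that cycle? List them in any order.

2, 8, 11, 12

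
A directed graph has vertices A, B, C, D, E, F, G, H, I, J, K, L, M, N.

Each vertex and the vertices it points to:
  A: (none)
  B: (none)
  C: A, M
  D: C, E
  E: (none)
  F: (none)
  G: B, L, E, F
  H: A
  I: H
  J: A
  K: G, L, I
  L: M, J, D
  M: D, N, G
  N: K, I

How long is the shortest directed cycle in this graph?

3

For each vertex v, BFS finds the shortest path from v back to v.
The shortest such closed walk is L → M → G → L, length 3.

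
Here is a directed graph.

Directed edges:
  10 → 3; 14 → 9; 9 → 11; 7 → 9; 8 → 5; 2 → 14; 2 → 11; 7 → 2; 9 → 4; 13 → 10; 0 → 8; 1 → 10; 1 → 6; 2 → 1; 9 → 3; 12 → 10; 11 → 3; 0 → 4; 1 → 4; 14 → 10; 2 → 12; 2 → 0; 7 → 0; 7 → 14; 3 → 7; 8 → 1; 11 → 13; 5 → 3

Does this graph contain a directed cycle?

Yes

DFS with white/gray/black marking, starting from 3:
3 gray
  7 gray
    14 gray
      9 gray
        9→3: 3 is gray → back edge
Back edge found, so a cycle exists: 3 → 7 → 14 → 9 → 3.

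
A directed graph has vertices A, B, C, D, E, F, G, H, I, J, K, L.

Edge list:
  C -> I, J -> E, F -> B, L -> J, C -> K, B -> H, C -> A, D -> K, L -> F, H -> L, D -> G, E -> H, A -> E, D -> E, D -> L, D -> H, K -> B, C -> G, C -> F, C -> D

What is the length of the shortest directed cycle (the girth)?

For each vertex v, BFS finds the shortest path from v back to v.
The shortest such closed walk is H → L → F → B → H, length 4.

4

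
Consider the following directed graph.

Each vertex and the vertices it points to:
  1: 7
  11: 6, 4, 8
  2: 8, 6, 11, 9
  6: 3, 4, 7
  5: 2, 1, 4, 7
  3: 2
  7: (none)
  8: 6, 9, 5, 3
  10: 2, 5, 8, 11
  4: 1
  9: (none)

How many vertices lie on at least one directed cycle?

A vertex is on a directed cycle iff it belongs to a strongly connected component of size ≥ 2 (or has a self-loop).
The vertices on cycles are {2, 3, 5, 6, 8, 11} — 6 in total.

6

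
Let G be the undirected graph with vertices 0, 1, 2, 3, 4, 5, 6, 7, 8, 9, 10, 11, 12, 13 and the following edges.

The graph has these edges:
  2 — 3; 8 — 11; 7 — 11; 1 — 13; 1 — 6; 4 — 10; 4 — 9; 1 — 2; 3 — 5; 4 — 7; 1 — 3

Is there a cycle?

Yes

DFS, tracking each vertex's parent; an edge to a visited non-parent vertex closes a cycle.
Start from 12:
visit 12 (parent –)
visit 0 (parent –)
visit 1 (parent –)
  visit 2 (parent 1)
    visit 3 (parent 2)
      3–1: 1 visited and ≠ parent → cycle
Cycle: 1 – 2 – 3 – 1.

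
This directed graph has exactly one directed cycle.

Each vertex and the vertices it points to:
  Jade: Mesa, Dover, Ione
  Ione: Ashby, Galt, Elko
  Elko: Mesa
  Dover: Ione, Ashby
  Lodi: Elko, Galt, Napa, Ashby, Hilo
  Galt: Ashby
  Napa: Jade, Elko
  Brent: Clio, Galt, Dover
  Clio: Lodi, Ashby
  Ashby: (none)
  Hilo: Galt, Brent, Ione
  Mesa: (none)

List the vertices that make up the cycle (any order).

Clio, Hilo, Lodi, Brent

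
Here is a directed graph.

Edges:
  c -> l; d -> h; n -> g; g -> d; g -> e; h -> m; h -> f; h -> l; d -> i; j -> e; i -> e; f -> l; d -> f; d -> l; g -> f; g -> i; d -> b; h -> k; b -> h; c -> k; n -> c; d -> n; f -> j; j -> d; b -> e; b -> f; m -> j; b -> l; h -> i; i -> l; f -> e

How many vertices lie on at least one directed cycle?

8

A vertex is on a directed cycle iff it belongs to a strongly connected component of size ≥ 2 (or has a self-loop).
The vertices on cycles are {b, d, f, g, h, j, m, n} — 8 in total.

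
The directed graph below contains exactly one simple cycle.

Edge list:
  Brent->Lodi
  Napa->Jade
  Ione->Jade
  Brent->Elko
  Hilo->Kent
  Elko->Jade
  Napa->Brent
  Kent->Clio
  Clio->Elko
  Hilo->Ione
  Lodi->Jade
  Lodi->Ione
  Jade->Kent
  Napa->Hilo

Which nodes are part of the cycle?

Clio, Elko, Jade, Kent

DFS with gray/black marking from Kent:
Kent gray
  Clio gray
    Elko gray
      Jade gray
        Jade→Kent: Kent is gray → back edge
Back edge closes the cycle Kent → Clio → Elko → Jade → Kent; its vertices are {Clio, Elko, Jade, Kent}.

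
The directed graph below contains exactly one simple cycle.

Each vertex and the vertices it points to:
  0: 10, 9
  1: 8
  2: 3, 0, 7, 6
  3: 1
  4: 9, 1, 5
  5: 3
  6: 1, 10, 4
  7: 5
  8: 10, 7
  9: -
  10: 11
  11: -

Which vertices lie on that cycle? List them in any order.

1, 3, 5, 7, 8

DFS with gray/black marking from 1:
1 gray
  8 gray
    10 gray
      11 gray
      11 black
    10 black
    7 gray
      5 gray
        3 gray
          3→1: 1 is gray → back edge
Back edge closes the cycle 1 → 8 → 7 → 5 → 3 → 1; its vertices are {1, 3, 5, 7, 8}.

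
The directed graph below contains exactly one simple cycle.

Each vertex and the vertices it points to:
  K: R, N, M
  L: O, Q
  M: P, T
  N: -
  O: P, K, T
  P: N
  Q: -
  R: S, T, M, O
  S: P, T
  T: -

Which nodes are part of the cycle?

K, O, R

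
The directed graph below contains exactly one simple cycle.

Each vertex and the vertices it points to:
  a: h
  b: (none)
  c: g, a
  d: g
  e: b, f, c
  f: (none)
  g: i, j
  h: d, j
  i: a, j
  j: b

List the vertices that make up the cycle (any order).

a, d, g, h, i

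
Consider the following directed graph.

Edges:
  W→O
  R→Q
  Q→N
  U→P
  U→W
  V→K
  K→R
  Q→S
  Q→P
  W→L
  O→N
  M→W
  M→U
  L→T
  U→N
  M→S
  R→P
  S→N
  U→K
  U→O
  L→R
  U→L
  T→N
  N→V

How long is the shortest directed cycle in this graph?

5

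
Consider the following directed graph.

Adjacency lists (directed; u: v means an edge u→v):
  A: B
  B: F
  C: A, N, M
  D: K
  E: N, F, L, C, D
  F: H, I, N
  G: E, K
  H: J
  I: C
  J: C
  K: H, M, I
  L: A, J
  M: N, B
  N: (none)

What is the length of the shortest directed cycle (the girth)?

5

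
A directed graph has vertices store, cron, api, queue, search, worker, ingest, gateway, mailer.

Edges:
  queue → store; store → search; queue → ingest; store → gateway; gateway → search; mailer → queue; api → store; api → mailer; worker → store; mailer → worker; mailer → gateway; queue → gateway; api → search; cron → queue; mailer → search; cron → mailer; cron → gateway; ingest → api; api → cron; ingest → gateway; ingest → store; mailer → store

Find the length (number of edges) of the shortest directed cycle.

4

For each vertex v, BFS finds the shortest path from v back to v.
The shortest such closed walk is cron → queue → ingest → api → cron, length 4.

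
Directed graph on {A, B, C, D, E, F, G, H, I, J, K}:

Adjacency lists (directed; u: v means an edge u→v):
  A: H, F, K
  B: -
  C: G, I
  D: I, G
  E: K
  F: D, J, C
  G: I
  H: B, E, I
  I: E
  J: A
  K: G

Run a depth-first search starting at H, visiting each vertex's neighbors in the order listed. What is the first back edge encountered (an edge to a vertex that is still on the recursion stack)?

I->E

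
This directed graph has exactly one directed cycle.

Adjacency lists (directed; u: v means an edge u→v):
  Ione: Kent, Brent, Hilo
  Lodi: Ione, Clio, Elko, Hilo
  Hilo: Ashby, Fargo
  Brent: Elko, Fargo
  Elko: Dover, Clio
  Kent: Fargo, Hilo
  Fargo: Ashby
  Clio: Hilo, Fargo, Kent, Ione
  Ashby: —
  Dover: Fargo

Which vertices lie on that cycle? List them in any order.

DFS with gray/black marking from Elko:
Elko gray
  Dover gray
    Fargo gray
      Ashby gray
      Ashby black
    Fargo black
  Dover black
  Clio gray
    Hilo gray
      Hilo→Ashby: Ashby black — skip
      Hilo→Fargo: Fargo black — skip
    Hilo black
    Clio→Fargo: Fargo black — skip
    Kent gray
      Kent→Fargo: Fargo black — skip
      Kent→Hilo: Hilo black — skip
    Kent black
    Ione gray
      Ione→Kent: Kent black — skip
      Brent gray
        Brent→Elko: Elko is gray → back edge
Back edge closes the cycle Elko → Clio → Ione → Brent → Elko; its vertices are {Clio, Elko, Ione, Brent}.

Clio, Elko, Ione, Brent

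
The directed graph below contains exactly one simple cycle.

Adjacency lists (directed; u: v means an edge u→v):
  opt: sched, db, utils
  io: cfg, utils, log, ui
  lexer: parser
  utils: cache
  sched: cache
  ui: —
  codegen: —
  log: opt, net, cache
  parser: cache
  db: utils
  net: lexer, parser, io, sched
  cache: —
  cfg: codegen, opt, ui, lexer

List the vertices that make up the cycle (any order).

io, log, net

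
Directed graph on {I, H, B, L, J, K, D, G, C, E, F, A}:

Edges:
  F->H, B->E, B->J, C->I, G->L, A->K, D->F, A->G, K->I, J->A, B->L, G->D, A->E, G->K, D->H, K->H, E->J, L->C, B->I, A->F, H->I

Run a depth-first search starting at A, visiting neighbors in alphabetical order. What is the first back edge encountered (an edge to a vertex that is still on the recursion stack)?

DFS from A (visiting neighbors in alphabetical order); mark gray on enter, black on exit:
A gray
  E gray
    J gray
      J→A: A is gray → back edge
First back edge: J → A.

J→A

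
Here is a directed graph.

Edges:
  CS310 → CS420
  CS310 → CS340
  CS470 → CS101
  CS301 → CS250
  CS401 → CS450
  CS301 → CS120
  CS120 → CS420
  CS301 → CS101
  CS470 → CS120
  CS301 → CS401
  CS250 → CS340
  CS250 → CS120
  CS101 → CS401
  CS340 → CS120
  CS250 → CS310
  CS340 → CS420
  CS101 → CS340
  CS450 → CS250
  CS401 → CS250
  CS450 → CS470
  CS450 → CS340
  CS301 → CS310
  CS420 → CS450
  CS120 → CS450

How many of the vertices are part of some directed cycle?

9

A vertex is on a directed cycle iff it belongs to a strongly connected component of size ≥ 2 (or has a self-loop).
The vertices on cycles are {CS101, CS120, CS250, CS310, CS340, CS401, CS420, CS450, CS470} — 9 in total.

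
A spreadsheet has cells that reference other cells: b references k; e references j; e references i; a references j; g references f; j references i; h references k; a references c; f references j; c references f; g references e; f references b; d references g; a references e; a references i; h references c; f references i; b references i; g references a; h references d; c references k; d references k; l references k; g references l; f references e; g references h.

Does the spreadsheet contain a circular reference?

Yes

DFS with white/gray/black marking, starting from c:
c gray
  f gray
    j gray
      i gray
      i black
    j black
    f→i: i black — skip
    b gray
      k gray
      k black
      b→i: i black — skip
    b black
    e gray
      e→i: i black — skip
      e→j: j black — skip
    e black
  f black
  c→k: k black — skip
c black
a gray
  a→e: e black — skip
  a→i: i black — skip
  a→j: j black — skip
  a→c: c black — skip
a black
d gray
  d→k: k black — skip
  g gray
    h gray
      h→k: k black — skip
      h→d: d is gray → back edge
Back edge found, so a cycle exists: d → g → h → d.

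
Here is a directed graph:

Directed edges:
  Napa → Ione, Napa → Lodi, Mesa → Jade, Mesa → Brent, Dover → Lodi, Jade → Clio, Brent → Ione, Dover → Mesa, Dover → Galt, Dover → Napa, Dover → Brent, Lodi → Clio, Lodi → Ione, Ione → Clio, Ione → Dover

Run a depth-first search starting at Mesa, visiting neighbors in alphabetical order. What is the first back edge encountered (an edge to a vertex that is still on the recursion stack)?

Dover->Brent

DFS from Mesa (visiting neighbors in alphabetical order); mark gray on enter, black on exit:
Mesa gray
  Brent gray
    Ione gray
      Clio gray
      Clio black
      Dover gray
        Dover→Brent: Brent is gray → back edge
First back edge: Dover → Brent.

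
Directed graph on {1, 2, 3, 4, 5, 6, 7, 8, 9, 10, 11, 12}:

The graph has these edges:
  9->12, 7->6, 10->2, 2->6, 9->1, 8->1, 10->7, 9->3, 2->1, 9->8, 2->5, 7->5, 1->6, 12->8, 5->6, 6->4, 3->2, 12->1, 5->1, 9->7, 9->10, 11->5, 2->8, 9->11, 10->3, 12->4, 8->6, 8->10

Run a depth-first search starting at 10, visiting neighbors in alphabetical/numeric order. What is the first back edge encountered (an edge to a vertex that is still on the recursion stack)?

8->10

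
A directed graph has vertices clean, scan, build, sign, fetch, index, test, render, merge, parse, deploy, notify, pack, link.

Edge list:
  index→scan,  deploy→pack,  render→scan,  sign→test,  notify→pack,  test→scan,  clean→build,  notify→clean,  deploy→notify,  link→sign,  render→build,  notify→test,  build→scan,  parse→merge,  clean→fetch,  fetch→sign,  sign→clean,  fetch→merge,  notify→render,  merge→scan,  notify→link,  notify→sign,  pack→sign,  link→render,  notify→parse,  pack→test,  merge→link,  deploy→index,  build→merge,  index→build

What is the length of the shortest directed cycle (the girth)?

For each vertex v, BFS finds the shortest path from v back to v.
The shortest such closed walk is clean → fetch → sign → clean, length 3.

3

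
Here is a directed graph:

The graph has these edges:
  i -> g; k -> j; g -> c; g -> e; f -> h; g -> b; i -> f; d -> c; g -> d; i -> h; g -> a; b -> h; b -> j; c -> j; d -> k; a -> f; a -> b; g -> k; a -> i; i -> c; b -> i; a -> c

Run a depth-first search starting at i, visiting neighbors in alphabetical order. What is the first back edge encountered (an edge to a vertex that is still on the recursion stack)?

DFS from i (visiting neighbors in alphabetical order); mark gray on enter, black on exit:
i gray
  c gray
    j gray
    j black
  c black
  f gray
    h gray
    h black
  f black
  g gray
    a gray
      b gray
        b→h: h black — skip
        b→i: i is gray → back edge
First back edge: b → i.

b->i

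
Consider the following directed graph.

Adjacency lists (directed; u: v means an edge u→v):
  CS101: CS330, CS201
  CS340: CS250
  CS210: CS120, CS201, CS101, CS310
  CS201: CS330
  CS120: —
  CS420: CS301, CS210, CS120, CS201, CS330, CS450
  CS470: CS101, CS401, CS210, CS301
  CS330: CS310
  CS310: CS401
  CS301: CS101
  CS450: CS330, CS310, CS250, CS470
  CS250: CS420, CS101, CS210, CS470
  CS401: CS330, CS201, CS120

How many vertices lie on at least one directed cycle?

A vertex is on a directed cycle iff it belongs to a strongly connected component of size ≥ 2 (or has a self-loop).
The vertices on cycles are {CS201, CS250, CS310, CS330, CS401, CS420, CS450} — 7 in total.

7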